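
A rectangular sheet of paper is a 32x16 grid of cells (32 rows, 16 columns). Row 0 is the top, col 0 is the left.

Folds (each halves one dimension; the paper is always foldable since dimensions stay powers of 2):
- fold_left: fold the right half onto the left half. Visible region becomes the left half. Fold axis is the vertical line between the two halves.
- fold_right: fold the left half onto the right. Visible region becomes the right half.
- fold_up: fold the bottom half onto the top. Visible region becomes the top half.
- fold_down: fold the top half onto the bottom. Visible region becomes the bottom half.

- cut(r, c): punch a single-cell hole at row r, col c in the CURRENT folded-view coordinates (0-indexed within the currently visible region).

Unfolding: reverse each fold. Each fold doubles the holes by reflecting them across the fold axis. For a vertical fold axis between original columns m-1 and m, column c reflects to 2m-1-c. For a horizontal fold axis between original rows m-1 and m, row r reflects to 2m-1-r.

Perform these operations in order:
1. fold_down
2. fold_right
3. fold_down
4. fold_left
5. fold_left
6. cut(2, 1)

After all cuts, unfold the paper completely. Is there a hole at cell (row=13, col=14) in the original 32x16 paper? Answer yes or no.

Answer: no

Derivation:
Op 1 fold_down: fold axis h@16; visible region now rows[16,32) x cols[0,16) = 16x16
Op 2 fold_right: fold axis v@8; visible region now rows[16,32) x cols[8,16) = 16x8
Op 3 fold_down: fold axis h@24; visible region now rows[24,32) x cols[8,16) = 8x8
Op 4 fold_left: fold axis v@12; visible region now rows[24,32) x cols[8,12) = 8x4
Op 5 fold_left: fold axis v@10; visible region now rows[24,32) x cols[8,10) = 8x2
Op 6 cut(2, 1): punch at orig (26,9); cuts so far [(26, 9)]; region rows[24,32) x cols[8,10) = 8x2
Unfold 1 (reflect across v@10): 2 holes -> [(26, 9), (26, 10)]
Unfold 2 (reflect across v@12): 4 holes -> [(26, 9), (26, 10), (26, 13), (26, 14)]
Unfold 3 (reflect across h@24): 8 holes -> [(21, 9), (21, 10), (21, 13), (21, 14), (26, 9), (26, 10), (26, 13), (26, 14)]
Unfold 4 (reflect across v@8): 16 holes -> [(21, 1), (21, 2), (21, 5), (21, 6), (21, 9), (21, 10), (21, 13), (21, 14), (26, 1), (26, 2), (26, 5), (26, 6), (26, 9), (26, 10), (26, 13), (26, 14)]
Unfold 5 (reflect across h@16): 32 holes -> [(5, 1), (5, 2), (5, 5), (5, 6), (5, 9), (5, 10), (5, 13), (5, 14), (10, 1), (10, 2), (10, 5), (10, 6), (10, 9), (10, 10), (10, 13), (10, 14), (21, 1), (21, 2), (21, 5), (21, 6), (21, 9), (21, 10), (21, 13), (21, 14), (26, 1), (26, 2), (26, 5), (26, 6), (26, 9), (26, 10), (26, 13), (26, 14)]
Holes: [(5, 1), (5, 2), (5, 5), (5, 6), (5, 9), (5, 10), (5, 13), (5, 14), (10, 1), (10, 2), (10, 5), (10, 6), (10, 9), (10, 10), (10, 13), (10, 14), (21, 1), (21, 2), (21, 5), (21, 6), (21, 9), (21, 10), (21, 13), (21, 14), (26, 1), (26, 2), (26, 5), (26, 6), (26, 9), (26, 10), (26, 13), (26, 14)]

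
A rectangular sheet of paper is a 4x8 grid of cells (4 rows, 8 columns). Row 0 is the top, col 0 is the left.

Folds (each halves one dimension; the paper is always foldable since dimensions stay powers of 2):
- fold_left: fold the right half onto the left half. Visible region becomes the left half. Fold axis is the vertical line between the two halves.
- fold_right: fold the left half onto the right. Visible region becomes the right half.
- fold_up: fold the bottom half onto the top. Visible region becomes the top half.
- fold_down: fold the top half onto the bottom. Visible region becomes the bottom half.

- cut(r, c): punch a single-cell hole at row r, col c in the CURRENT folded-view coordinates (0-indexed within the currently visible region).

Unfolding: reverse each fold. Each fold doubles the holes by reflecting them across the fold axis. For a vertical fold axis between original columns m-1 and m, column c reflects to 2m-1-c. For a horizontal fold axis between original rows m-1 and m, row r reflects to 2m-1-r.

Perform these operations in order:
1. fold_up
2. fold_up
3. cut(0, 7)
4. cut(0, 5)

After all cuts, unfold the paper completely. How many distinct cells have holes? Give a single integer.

Op 1 fold_up: fold axis h@2; visible region now rows[0,2) x cols[0,8) = 2x8
Op 2 fold_up: fold axis h@1; visible region now rows[0,1) x cols[0,8) = 1x8
Op 3 cut(0, 7): punch at orig (0,7); cuts so far [(0, 7)]; region rows[0,1) x cols[0,8) = 1x8
Op 4 cut(0, 5): punch at orig (0,5); cuts so far [(0, 5), (0, 7)]; region rows[0,1) x cols[0,8) = 1x8
Unfold 1 (reflect across h@1): 4 holes -> [(0, 5), (0, 7), (1, 5), (1, 7)]
Unfold 2 (reflect across h@2): 8 holes -> [(0, 5), (0, 7), (1, 5), (1, 7), (2, 5), (2, 7), (3, 5), (3, 7)]

Answer: 8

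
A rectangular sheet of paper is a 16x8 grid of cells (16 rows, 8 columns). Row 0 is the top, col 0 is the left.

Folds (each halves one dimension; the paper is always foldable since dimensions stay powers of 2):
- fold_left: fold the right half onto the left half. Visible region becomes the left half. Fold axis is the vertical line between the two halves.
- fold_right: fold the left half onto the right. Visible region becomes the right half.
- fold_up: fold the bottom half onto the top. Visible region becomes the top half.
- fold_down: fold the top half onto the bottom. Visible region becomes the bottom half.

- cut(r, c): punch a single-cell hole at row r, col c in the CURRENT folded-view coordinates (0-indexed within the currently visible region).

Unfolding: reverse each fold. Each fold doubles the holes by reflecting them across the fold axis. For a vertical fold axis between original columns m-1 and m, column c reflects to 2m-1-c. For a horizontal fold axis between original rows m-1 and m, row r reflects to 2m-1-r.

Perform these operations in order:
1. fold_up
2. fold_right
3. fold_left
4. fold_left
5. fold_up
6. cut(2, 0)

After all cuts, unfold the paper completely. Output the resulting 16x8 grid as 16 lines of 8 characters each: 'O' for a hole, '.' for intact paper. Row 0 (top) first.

Answer: ........
........
OOOOOOOO
........
........
OOOOOOOO
........
........
........
........
OOOOOOOO
........
........
OOOOOOOO
........
........

Derivation:
Op 1 fold_up: fold axis h@8; visible region now rows[0,8) x cols[0,8) = 8x8
Op 2 fold_right: fold axis v@4; visible region now rows[0,8) x cols[4,8) = 8x4
Op 3 fold_left: fold axis v@6; visible region now rows[0,8) x cols[4,6) = 8x2
Op 4 fold_left: fold axis v@5; visible region now rows[0,8) x cols[4,5) = 8x1
Op 5 fold_up: fold axis h@4; visible region now rows[0,4) x cols[4,5) = 4x1
Op 6 cut(2, 0): punch at orig (2,4); cuts so far [(2, 4)]; region rows[0,4) x cols[4,5) = 4x1
Unfold 1 (reflect across h@4): 2 holes -> [(2, 4), (5, 4)]
Unfold 2 (reflect across v@5): 4 holes -> [(2, 4), (2, 5), (5, 4), (5, 5)]
Unfold 3 (reflect across v@6): 8 holes -> [(2, 4), (2, 5), (2, 6), (2, 7), (5, 4), (5, 5), (5, 6), (5, 7)]
Unfold 4 (reflect across v@4): 16 holes -> [(2, 0), (2, 1), (2, 2), (2, 3), (2, 4), (2, 5), (2, 6), (2, 7), (5, 0), (5, 1), (5, 2), (5, 3), (5, 4), (5, 5), (5, 6), (5, 7)]
Unfold 5 (reflect across h@8): 32 holes -> [(2, 0), (2, 1), (2, 2), (2, 3), (2, 4), (2, 5), (2, 6), (2, 7), (5, 0), (5, 1), (5, 2), (5, 3), (5, 4), (5, 5), (5, 6), (5, 7), (10, 0), (10, 1), (10, 2), (10, 3), (10, 4), (10, 5), (10, 6), (10, 7), (13, 0), (13, 1), (13, 2), (13, 3), (13, 4), (13, 5), (13, 6), (13, 7)]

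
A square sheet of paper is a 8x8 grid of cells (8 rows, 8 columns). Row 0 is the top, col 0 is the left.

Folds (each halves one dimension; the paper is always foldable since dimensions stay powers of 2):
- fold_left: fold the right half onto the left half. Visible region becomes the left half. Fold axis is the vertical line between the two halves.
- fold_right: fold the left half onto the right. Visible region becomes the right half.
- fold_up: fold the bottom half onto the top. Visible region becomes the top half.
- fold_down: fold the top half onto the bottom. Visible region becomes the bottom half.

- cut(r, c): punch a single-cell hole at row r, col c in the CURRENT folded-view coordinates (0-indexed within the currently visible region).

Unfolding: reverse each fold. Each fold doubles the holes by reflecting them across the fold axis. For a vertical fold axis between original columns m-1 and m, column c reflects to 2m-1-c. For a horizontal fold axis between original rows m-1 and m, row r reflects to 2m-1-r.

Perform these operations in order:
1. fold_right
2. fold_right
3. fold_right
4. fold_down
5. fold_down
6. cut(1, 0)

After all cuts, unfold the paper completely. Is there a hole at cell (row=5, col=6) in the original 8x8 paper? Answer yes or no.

Op 1 fold_right: fold axis v@4; visible region now rows[0,8) x cols[4,8) = 8x4
Op 2 fold_right: fold axis v@6; visible region now rows[0,8) x cols[6,8) = 8x2
Op 3 fold_right: fold axis v@7; visible region now rows[0,8) x cols[7,8) = 8x1
Op 4 fold_down: fold axis h@4; visible region now rows[4,8) x cols[7,8) = 4x1
Op 5 fold_down: fold axis h@6; visible region now rows[6,8) x cols[7,8) = 2x1
Op 6 cut(1, 0): punch at orig (7,7); cuts so far [(7, 7)]; region rows[6,8) x cols[7,8) = 2x1
Unfold 1 (reflect across h@6): 2 holes -> [(4, 7), (7, 7)]
Unfold 2 (reflect across h@4): 4 holes -> [(0, 7), (3, 7), (4, 7), (7, 7)]
Unfold 3 (reflect across v@7): 8 holes -> [(0, 6), (0, 7), (3, 6), (3, 7), (4, 6), (4, 7), (7, 6), (7, 7)]
Unfold 4 (reflect across v@6): 16 holes -> [(0, 4), (0, 5), (0, 6), (0, 7), (3, 4), (3, 5), (3, 6), (3, 7), (4, 4), (4, 5), (4, 6), (4, 7), (7, 4), (7, 5), (7, 6), (7, 7)]
Unfold 5 (reflect across v@4): 32 holes -> [(0, 0), (0, 1), (0, 2), (0, 3), (0, 4), (0, 5), (0, 6), (0, 7), (3, 0), (3, 1), (3, 2), (3, 3), (3, 4), (3, 5), (3, 6), (3, 7), (4, 0), (4, 1), (4, 2), (4, 3), (4, 4), (4, 5), (4, 6), (4, 7), (7, 0), (7, 1), (7, 2), (7, 3), (7, 4), (7, 5), (7, 6), (7, 7)]
Holes: [(0, 0), (0, 1), (0, 2), (0, 3), (0, 4), (0, 5), (0, 6), (0, 7), (3, 0), (3, 1), (3, 2), (3, 3), (3, 4), (3, 5), (3, 6), (3, 7), (4, 0), (4, 1), (4, 2), (4, 3), (4, 4), (4, 5), (4, 6), (4, 7), (7, 0), (7, 1), (7, 2), (7, 3), (7, 4), (7, 5), (7, 6), (7, 7)]

Answer: no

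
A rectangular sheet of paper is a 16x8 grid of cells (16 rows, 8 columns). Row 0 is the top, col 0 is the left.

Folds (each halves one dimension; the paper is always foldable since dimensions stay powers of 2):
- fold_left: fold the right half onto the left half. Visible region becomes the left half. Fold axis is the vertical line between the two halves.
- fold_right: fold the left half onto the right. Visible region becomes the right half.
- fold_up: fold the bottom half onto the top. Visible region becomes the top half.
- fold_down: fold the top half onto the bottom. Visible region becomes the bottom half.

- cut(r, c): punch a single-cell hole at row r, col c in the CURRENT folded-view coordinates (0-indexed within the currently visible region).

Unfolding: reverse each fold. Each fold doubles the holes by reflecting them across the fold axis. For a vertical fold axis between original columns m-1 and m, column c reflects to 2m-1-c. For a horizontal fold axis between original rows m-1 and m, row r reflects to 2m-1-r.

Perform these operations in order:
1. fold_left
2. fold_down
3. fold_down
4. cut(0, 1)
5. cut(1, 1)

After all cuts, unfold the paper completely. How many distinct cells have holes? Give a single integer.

Op 1 fold_left: fold axis v@4; visible region now rows[0,16) x cols[0,4) = 16x4
Op 2 fold_down: fold axis h@8; visible region now rows[8,16) x cols[0,4) = 8x4
Op 3 fold_down: fold axis h@12; visible region now rows[12,16) x cols[0,4) = 4x4
Op 4 cut(0, 1): punch at orig (12,1); cuts so far [(12, 1)]; region rows[12,16) x cols[0,4) = 4x4
Op 5 cut(1, 1): punch at orig (13,1); cuts so far [(12, 1), (13, 1)]; region rows[12,16) x cols[0,4) = 4x4
Unfold 1 (reflect across h@12): 4 holes -> [(10, 1), (11, 1), (12, 1), (13, 1)]
Unfold 2 (reflect across h@8): 8 holes -> [(2, 1), (3, 1), (4, 1), (5, 1), (10, 1), (11, 1), (12, 1), (13, 1)]
Unfold 3 (reflect across v@4): 16 holes -> [(2, 1), (2, 6), (3, 1), (3, 6), (4, 1), (4, 6), (5, 1), (5, 6), (10, 1), (10, 6), (11, 1), (11, 6), (12, 1), (12, 6), (13, 1), (13, 6)]

Answer: 16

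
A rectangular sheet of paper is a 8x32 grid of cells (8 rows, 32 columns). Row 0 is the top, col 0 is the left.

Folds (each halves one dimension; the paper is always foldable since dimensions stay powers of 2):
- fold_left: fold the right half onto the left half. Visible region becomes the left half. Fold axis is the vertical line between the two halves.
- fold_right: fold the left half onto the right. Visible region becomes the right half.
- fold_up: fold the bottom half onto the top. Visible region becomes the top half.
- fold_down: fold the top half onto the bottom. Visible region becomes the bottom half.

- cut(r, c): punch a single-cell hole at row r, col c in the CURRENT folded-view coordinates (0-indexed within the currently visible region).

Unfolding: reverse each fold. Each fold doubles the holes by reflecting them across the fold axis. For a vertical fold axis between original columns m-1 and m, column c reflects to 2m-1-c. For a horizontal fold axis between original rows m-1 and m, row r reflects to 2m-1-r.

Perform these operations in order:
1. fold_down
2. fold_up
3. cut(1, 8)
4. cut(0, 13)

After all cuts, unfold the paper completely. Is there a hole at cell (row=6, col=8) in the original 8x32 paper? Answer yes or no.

Op 1 fold_down: fold axis h@4; visible region now rows[4,8) x cols[0,32) = 4x32
Op 2 fold_up: fold axis h@6; visible region now rows[4,6) x cols[0,32) = 2x32
Op 3 cut(1, 8): punch at orig (5,8); cuts so far [(5, 8)]; region rows[4,6) x cols[0,32) = 2x32
Op 4 cut(0, 13): punch at orig (4,13); cuts so far [(4, 13), (5, 8)]; region rows[4,6) x cols[0,32) = 2x32
Unfold 1 (reflect across h@6): 4 holes -> [(4, 13), (5, 8), (6, 8), (7, 13)]
Unfold 2 (reflect across h@4): 8 holes -> [(0, 13), (1, 8), (2, 8), (3, 13), (4, 13), (5, 8), (6, 8), (7, 13)]
Holes: [(0, 13), (1, 8), (2, 8), (3, 13), (4, 13), (5, 8), (6, 8), (7, 13)]

Answer: yes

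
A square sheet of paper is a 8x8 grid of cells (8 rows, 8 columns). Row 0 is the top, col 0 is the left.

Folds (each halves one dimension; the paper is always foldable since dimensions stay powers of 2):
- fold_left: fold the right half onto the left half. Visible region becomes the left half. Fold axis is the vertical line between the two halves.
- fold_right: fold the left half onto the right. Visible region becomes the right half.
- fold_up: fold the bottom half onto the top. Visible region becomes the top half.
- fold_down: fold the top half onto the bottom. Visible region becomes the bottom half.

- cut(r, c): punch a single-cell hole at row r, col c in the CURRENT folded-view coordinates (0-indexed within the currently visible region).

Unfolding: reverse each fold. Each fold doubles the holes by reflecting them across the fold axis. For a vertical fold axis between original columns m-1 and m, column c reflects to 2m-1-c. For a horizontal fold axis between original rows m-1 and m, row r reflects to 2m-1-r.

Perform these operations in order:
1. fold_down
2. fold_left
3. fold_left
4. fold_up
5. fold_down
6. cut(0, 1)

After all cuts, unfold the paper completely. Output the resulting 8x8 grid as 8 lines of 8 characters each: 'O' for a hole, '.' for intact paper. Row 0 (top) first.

Op 1 fold_down: fold axis h@4; visible region now rows[4,8) x cols[0,8) = 4x8
Op 2 fold_left: fold axis v@4; visible region now rows[4,8) x cols[0,4) = 4x4
Op 3 fold_left: fold axis v@2; visible region now rows[4,8) x cols[0,2) = 4x2
Op 4 fold_up: fold axis h@6; visible region now rows[4,6) x cols[0,2) = 2x2
Op 5 fold_down: fold axis h@5; visible region now rows[5,6) x cols[0,2) = 1x2
Op 6 cut(0, 1): punch at orig (5,1); cuts so far [(5, 1)]; region rows[5,6) x cols[0,2) = 1x2
Unfold 1 (reflect across h@5): 2 holes -> [(4, 1), (5, 1)]
Unfold 2 (reflect across h@6): 4 holes -> [(4, 1), (5, 1), (6, 1), (7, 1)]
Unfold 3 (reflect across v@2): 8 holes -> [(4, 1), (4, 2), (5, 1), (5, 2), (6, 1), (6, 2), (7, 1), (7, 2)]
Unfold 4 (reflect across v@4): 16 holes -> [(4, 1), (4, 2), (4, 5), (4, 6), (5, 1), (5, 2), (5, 5), (5, 6), (6, 1), (6, 2), (6, 5), (6, 6), (7, 1), (7, 2), (7, 5), (7, 6)]
Unfold 5 (reflect across h@4): 32 holes -> [(0, 1), (0, 2), (0, 5), (0, 6), (1, 1), (1, 2), (1, 5), (1, 6), (2, 1), (2, 2), (2, 5), (2, 6), (3, 1), (3, 2), (3, 5), (3, 6), (4, 1), (4, 2), (4, 5), (4, 6), (5, 1), (5, 2), (5, 5), (5, 6), (6, 1), (6, 2), (6, 5), (6, 6), (7, 1), (7, 2), (7, 5), (7, 6)]

Answer: .OO..OO.
.OO..OO.
.OO..OO.
.OO..OO.
.OO..OO.
.OO..OO.
.OO..OO.
.OO..OO.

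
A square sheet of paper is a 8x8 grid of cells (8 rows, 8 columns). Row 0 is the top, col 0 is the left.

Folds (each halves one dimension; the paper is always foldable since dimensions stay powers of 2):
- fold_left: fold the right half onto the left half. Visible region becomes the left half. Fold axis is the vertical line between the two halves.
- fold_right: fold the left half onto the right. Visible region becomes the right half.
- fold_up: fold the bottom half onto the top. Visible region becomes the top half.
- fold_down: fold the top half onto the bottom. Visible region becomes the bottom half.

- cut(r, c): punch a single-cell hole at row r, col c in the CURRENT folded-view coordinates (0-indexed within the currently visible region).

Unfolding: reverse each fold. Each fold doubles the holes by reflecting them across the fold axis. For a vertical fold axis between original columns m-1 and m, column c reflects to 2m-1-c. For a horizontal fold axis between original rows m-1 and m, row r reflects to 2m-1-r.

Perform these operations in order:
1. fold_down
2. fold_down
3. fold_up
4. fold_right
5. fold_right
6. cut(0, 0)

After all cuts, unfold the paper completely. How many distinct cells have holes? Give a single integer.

Answer: 32

Derivation:
Op 1 fold_down: fold axis h@4; visible region now rows[4,8) x cols[0,8) = 4x8
Op 2 fold_down: fold axis h@6; visible region now rows[6,8) x cols[0,8) = 2x8
Op 3 fold_up: fold axis h@7; visible region now rows[6,7) x cols[0,8) = 1x8
Op 4 fold_right: fold axis v@4; visible region now rows[6,7) x cols[4,8) = 1x4
Op 5 fold_right: fold axis v@6; visible region now rows[6,7) x cols[6,8) = 1x2
Op 6 cut(0, 0): punch at orig (6,6); cuts so far [(6, 6)]; region rows[6,7) x cols[6,8) = 1x2
Unfold 1 (reflect across v@6): 2 holes -> [(6, 5), (6, 6)]
Unfold 2 (reflect across v@4): 4 holes -> [(6, 1), (6, 2), (6, 5), (6, 6)]
Unfold 3 (reflect across h@7): 8 holes -> [(6, 1), (6, 2), (6, 5), (6, 6), (7, 1), (7, 2), (7, 5), (7, 6)]
Unfold 4 (reflect across h@6): 16 holes -> [(4, 1), (4, 2), (4, 5), (4, 6), (5, 1), (5, 2), (5, 5), (5, 6), (6, 1), (6, 2), (6, 5), (6, 6), (7, 1), (7, 2), (7, 5), (7, 6)]
Unfold 5 (reflect across h@4): 32 holes -> [(0, 1), (0, 2), (0, 5), (0, 6), (1, 1), (1, 2), (1, 5), (1, 6), (2, 1), (2, 2), (2, 5), (2, 6), (3, 1), (3, 2), (3, 5), (3, 6), (4, 1), (4, 2), (4, 5), (4, 6), (5, 1), (5, 2), (5, 5), (5, 6), (6, 1), (6, 2), (6, 5), (6, 6), (7, 1), (7, 2), (7, 5), (7, 6)]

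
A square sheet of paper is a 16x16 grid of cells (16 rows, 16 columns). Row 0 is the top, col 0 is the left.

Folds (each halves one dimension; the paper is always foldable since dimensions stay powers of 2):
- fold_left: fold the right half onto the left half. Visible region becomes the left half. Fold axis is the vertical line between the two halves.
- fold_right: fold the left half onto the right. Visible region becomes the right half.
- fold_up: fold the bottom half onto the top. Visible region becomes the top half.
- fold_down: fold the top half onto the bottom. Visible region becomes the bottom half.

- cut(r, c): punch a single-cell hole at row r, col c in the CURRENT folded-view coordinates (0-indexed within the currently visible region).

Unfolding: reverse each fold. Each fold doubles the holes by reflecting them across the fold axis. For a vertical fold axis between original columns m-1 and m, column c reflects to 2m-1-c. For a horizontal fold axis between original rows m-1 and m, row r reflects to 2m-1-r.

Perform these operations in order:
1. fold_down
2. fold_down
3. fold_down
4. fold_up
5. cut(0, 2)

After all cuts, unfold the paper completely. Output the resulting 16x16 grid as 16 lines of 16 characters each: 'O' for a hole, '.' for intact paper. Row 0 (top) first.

Op 1 fold_down: fold axis h@8; visible region now rows[8,16) x cols[0,16) = 8x16
Op 2 fold_down: fold axis h@12; visible region now rows[12,16) x cols[0,16) = 4x16
Op 3 fold_down: fold axis h@14; visible region now rows[14,16) x cols[0,16) = 2x16
Op 4 fold_up: fold axis h@15; visible region now rows[14,15) x cols[0,16) = 1x16
Op 5 cut(0, 2): punch at orig (14,2); cuts so far [(14, 2)]; region rows[14,15) x cols[0,16) = 1x16
Unfold 1 (reflect across h@15): 2 holes -> [(14, 2), (15, 2)]
Unfold 2 (reflect across h@14): 4 holes -> [(12, 2), (13, 2), (14, 2), (15, 2)]
Unfold 3 (reflect across h@12): 8 holes -> [(8, 2), (9, 2), (10, 2), (11, 2), (12, 2), (13, 2), (14, 2), (15, 2)]
Unfold 4 (reflect across h@8): 16 holes -> [(0, 2), (1, 2), (2, 2), (3, 2), (4, 2), (5, 2), (6, 2), (7, 2), (8, 2), (9, 2), (10, 2), (11, 2), (12, 2), (13, 2), (14, 2), (15, 2)]

Answer: ..O.............
..O.............
..O.............
..O.............
..O.............
..O.............
..O.............
..O.............
..O.............
..O.............
..O.............
..O.............
..O.............
..O.............
..O.............
..O.............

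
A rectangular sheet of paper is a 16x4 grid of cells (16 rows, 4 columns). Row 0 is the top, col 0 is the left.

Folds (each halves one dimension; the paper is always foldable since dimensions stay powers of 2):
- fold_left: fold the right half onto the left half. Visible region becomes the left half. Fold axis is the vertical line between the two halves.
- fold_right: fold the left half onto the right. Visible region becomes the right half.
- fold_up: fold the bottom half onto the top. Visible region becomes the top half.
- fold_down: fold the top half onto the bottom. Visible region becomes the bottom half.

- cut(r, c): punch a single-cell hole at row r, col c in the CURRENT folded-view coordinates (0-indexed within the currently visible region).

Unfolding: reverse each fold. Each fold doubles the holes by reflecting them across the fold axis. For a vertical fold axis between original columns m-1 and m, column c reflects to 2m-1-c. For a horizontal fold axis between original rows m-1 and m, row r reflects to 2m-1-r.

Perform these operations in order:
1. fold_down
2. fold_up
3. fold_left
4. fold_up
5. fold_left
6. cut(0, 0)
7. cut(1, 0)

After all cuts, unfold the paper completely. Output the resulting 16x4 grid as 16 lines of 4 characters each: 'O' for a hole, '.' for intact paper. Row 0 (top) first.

Answer: OOOO
OOOO
OOOO
OOOO
OOOO
OOOO
OOOO
OOOO
OOOO
OOOO
OOOO
OOOO
OOOO
OOOO
OOOO
OOOO

Derivation:
Op 1 fold_down: fold axis h@8; visible region now rows[8,16) x cols[0,4) = 8x4
Op 2 fold_up: fold axis h@12; visible region now rows[8,12) x cols[0,4) = 4x4
Op 3 fold_left: fold axis v@2; visible region now rows[8,12) x cols[0,2) = 4x2
Op 4 fold_up: fold axis h@10; visible region now rows[8,10) x cols[0,2) = 2x2
Op 5 fold_left: fold axis v@1; visible region now rows[8,10) x cols[0,1) = 2x1
Op 6 cut(0, 0): punch at orig (8,0); cuts so far [(8, 0)]; region rows[8,10) x cols[0,1) = 2x1
Op 7 cut(1, 0): punch at orig (9,0); cuts so far [(8, 0), (9, 0)]; region rows[8,10) x cols[0,1) = 2x1
Unfold 1 (reflect across v@1): 4 holes -> [(8, 0), (8, 1), (9, 0), (9, 1)]
Unfold 2 (reflect across h@10): 8 holes -> [(8, 0), (8, 1), (9, 0), (9, 1), (10, 0), (10, 1), (11, 0), (11, 1)]
Unfold 3 (reflect across v@2): 16 holes -> [(8, 0), (8, 1), (8, 2), (8, 3), (9, 0), (9, 1), (9, 2), (9, 3), (10, 0), (10, 1), (10, 2), (10, 3), (11, 0), (11, 1), (11, 2), (11, 3)]
Unfold 4 (reflect across h@12): 32 holes -> [(8, 0), (8, 1), (8, 2), (8, 3), (9, 0), (9, 1), (9, 2), (9, 3), (10, 0), (10, 1), (10, 2), (10, 3), (11, 0), (11, 1), (11, 2), (11, 3), (12, 0), (12, 1), (12, 2), (12, 3), (13, 0), (13, 1), (13, 2), (13, 3), (14, 0), (14, 1), (14, 2), (14, 3), (15, 0), (15, 1), (15, 2), (15, 3)]
Unfold 5 (reflect across h@8): 64 holes -> [(0, 0), (0, 1), (0, 2), (0, 3), (1, 0), (1, 1), (1, 2), (1, 3), (2, 0), (2, 1), (2, 2), (2, 3), (3, 0), (3, 1), (3, 2), (3, 3), (4, 0), (4, 1), (4, 2), (4, 3), (5, 0), (5, 1), (5, 2), (5, 3), (6, 0), (6, 1), (6, 2), (6, 3), (7, 0), (7, 1), (7, 2), (7, 3), (8, 0), (8, 1), (8, 2), (8, 3), (9, 0), (9, 1), (9, 2), (9, 3), (10, 0), (10, 1), (10, 2), (10, 3), (11, 0), (11, 1), (11, 2), (11, 3), (12, 0), (12, 1), (12, 2), (12, 3), (13, 0), (13, 1), (13, 2), (13, 3), (14, 0), (14, 1), (14, 2), (14, 3), (15, 0), (15, 1), (15, 2), (15, 3)]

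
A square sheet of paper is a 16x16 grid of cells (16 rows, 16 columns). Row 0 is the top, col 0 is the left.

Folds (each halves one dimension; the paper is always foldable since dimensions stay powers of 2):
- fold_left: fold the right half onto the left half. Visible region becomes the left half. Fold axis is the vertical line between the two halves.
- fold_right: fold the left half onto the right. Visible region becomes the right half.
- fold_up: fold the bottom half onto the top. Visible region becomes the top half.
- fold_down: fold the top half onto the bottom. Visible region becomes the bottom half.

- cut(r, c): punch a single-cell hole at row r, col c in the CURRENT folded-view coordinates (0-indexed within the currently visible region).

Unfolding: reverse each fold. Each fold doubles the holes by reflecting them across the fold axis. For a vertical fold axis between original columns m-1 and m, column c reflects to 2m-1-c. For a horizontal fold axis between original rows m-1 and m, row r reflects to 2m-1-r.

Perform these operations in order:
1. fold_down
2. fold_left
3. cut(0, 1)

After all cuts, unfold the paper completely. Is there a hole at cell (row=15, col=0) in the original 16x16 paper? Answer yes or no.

Op 1 fold_down: fold axis h@8; visible region now rows[8,16) x cols[0,16) = 8x16
Op 2 fold_left: fold axis v@8; visible region now rows[8,16) x cols[0,8) = 8x8
Op 3 cut(0, 1): punch at orig (8,1); cuts so far [(8, 1)]; region rows[8,16) x cols[0,8) = 8x8
Unfold 1 (reflect across v@8): 2 holes -> [(8, 1), (8, 14)]
Unfold 2 (reflect across h@8): 4 holes -> [(7, 1), (7, 14), (8, 1), (8, 14)]
Holes: [(7, 1), (7, 14), (8, 1), (8, 14)]

Answer: no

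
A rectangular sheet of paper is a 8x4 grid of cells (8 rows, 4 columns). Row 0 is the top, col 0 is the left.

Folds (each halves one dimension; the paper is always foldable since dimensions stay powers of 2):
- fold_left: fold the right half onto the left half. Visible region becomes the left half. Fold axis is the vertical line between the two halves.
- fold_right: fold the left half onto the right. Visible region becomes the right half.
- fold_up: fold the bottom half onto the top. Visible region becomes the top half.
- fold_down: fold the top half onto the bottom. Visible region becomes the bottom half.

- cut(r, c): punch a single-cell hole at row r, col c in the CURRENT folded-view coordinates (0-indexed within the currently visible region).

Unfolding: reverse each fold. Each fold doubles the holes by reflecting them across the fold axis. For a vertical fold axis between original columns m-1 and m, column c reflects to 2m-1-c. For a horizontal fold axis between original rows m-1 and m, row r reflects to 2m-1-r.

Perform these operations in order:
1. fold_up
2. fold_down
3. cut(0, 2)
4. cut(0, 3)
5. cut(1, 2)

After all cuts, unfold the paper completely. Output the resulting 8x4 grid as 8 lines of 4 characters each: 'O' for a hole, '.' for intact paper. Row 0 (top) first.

Op 1 fold_up: fold axis h@4; visible region now rows[0,4) x cols[0,4) = 4x4
Op 2 fold_down: fold axis h@2; visible region now rows[2,4) x cols[0,4) = 2x4
Op 3 cut(0, 2): punch at orig (2,2); cuts so far [(2, 2)]; region rows[2,4) x cols[0,4) = 2x4
Op 4 cut(0, 3): punch at orig (2,3); cuts so far [(2, 2), (2, 3)]; region rows[2,4) x cols[0,4) = 2x4
Op 5 cut(1, 2): punch at orig (3,2); cuts so far [(2, 2), (2, 3), (3, 2)]; region rows[2,4) x cols[0,4) = 2x4
Unfold 1 (reflect across h@2): 6 holes -> [(0, 2), (1, 2), (1, 3), (2, 2), (2, 3), (3, 2)]
Unfold 2 (reflect across h@4): 12 holes -> [(0, 2), (1, 2), (1, 3), (2, 2), (2, 3), (3, 2), (4, 2), (5, 2), (5, 3), (6, 2), (6, 3), (7, 2)]

Answer: ..O.
..OO
..OO
..O.
..O.
..OO
..OO
..O.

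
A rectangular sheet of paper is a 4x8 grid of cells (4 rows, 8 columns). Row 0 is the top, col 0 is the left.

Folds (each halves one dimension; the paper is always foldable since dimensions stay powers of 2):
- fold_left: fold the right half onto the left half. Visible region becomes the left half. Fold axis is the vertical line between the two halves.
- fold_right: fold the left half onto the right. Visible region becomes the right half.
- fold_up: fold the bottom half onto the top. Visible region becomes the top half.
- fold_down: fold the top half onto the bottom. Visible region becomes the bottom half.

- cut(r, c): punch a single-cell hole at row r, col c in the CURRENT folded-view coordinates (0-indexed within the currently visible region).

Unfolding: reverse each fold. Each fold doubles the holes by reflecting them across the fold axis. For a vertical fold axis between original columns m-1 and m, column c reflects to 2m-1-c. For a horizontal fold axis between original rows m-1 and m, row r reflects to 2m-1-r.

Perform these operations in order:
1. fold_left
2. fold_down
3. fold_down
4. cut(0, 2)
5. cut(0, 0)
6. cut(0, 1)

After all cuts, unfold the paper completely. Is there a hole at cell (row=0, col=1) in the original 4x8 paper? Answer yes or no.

Answer: yes

Derivation:
Op 1 fold_left: fold axis v@4; visible region now rows[0,4) x cols[0,4) = 4x4
Op 2 fold_down: fold axis h@2; visible region now rows[2,4) x cols[0,4) = 2x4
Op 3 fold_down: fold axis h@3; visible region now rows[3,4) x cols[0,4) = 1x4
Op 4 cut(0, 2): punch at orig (3,2); cuts so far [(3, 2)]; region rows[3,4) x cols[0,4) = 1x4
Op 5 cut(0, 0): punch at orig (3,0); cuts so far [(3, 0), (3, 2)]; region rows[3,4) x cols[0,4) = 1x4
Op 6 cut(0, 1): punch at orig (3,1); cuts so far [(3, 0), (3, 1), (3, 2)]; region rows[3,4) x cols[0,4) = 1x4
Unfold 1 (reflect across h@3): 6 holes -> [(2, 0), (2, 1), (2, 2), (3, 0), (3, 1), (3, 2)]
Unfold 2 (reflect across h@2): 12 holes -> [(0, 0), (0, 1), (0, 2), (1, 0), (1, 1), (1, 2), (2, 0), (2, 1), (2, 2), (3, 0), (3, 1), (3, 2)]
Unfold 3 (reflect across v@4): 24 holes -> [(0, 0), (0, 1), (0, 2), (0, 5), (0, 6), (0, 7), (1, 0), (1, 1), (1, 2), (1, 5), (1, 6), (1, 7), (2, 0), (2, 1), (2, 2), (2, 5), (2, 6), (2, 7), (3, 0), (3, 1), (3, 2), (3, 5), (3, 6), (3, 7)]
Holes: [(0, 0), (0, 1), (0, 2), (0, 5), (0, 6), (0, 7), (1, 0), (1, 1), (1, 2), (1, 5), (1, 6), (1, 7), (2, 0), (2, 1), (2, 2), (2, 5), (2, 6), (2, 7), (3, 0), (3, 1), (3, 2), (3, 5), (3, 6), (3, 7)]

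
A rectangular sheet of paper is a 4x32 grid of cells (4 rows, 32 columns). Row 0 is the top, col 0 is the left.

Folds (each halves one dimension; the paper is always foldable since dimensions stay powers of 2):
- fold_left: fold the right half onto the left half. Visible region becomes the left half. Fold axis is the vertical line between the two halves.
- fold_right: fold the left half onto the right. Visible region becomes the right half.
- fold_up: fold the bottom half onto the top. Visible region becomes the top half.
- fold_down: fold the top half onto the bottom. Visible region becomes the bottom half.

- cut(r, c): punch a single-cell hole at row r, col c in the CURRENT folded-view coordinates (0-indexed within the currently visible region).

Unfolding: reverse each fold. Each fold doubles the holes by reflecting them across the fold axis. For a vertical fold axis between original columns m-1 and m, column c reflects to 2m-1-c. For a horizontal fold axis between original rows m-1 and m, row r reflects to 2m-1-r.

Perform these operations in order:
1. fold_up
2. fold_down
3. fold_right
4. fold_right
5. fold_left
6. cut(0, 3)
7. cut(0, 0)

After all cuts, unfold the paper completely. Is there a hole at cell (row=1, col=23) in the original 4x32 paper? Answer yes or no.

Op 1 fold_up: fold axis h@2; visible region now rows[0,2) x cols[0,32) = 2x32
Op 2 fold_down: fold axis h@1; visible region now rows[1,2) x cols[0,32) = 1x32
Op 3 fold_right: fold axis v@16; visible region now rows[1,2) x cols[16,32) = 1x16
Op 4 fold_right: fold axis v@24; visible region now rows[1,2) x cols[24,32) = 1x8
Op 5 fold_left: fold axis v@28; visible region now rows[1,2) x cols[24,28) = 1x4
Op 6 cut(0, 3): punch at orig (1,27); cuts so far [(1, 27)]; region rows[1,2) x cols[24,28) = 1x4
Op 7 cut(0, 0): punch at orig (1,24); cuts so far [(1, 24), (1, 27)]; region rows[1,2) x cols[24,28) = 1x4
Unfold 1 (reflect across v@28): 4 holes -> [(1, 24), (1, 27), (1, 28), (1, 31)]
Unfold 2 (reflect across v@24): 8 holes -> [(1, 16), (1, 19), (1, 20), (1, 23), (1, 24), (1, 27), (1, 28), (1, 31)]
Unfold 3 (reflect across v@16): 16 holes -> [(1, 0), (1, 3), (1, 4), (1, 7), (1, 8), (1, 11), (1, 12), (1, 15), (1, 16), (1, 19), (1, 20), (1, 23), (1, 24), (1, 27), (1, 28), (1, 31)]
Unfold 4 (reflect across h@1): 32 holes -> [(0, 0), (0, 3), (0, 4), (0, 7), (0, 8), (0, 11), (0, 12), (0, 15), (0, 16), (0, 19), (0, 20), (0, 23), (0, 24), (0, 27), (0, 28), (0, 31), (1, 0), (1, 3), (1, 4), (1, 7), (1, 8), (1, 11), (1, 12), (1, 15), (1, 16), (1, 19), (1, 20), (1, 23), (1, 24), (1, 27), (1, 28), (1, 31)]
Unfold 5 (reflect across h@2): 64 holes -> [(0, 0), (0, 3), (0, 4), (0, 7), (0, 8), (0, 11), (0, 12), (0, 15), (0, 16), (0, 19), (0, 20), (0, 23), (0, 24), (0, 27), (0, 28), (0, 31), (1, 0), (1, 3), (1, 4), (1, 7), (1, 8), (1, 11), (1, 12), (1, 15), (1, 16), (1, 19), (1, 20), (1, 23), (1, 24), (1, 27), (1, 28), (1, 31), (2, 0), (2, 3), (2, 4), (2, 7), (2, 8), (2, 11), (2, 12), (2, 15), (2, 16), (2, 19), (2, 20), (2, 23), (2, 24), (2, 27), (2, 28), (2, 31), (3, 0), (3, 3), (3, 4), (3, 7), (3, 8), (3, 11), (3, 12), (3, 15), (3, 16), (3, 19), (3, 20), (3, 23), (3, 24), (3, 27), (3, 28), (3, 31)]
Holes: [(0, 0), (0, 3), (0, 4), (0, 7), (0, 8), (0, 11), (0, 12), (0, 15), (0, 16), (0, 19), (0, 20), (0, 23), (0, 24), (0, 27), (0, 28), (0, 31), (1, 0), (1, 3), (1, 4), (1, 7), (1, 8), (1, 11), (1, 12), (1, 15), (1, 16), (1, 19), (1, 20), (1, 23), (1, 24), (1, 27), (1, 28), (1, 31), (2, 0), (2, 3), (2, 4), (2, 7), (2, 8), (2, 11), (2, 12), (2, 15), (2, 16), (2, 19), (2, 20), (2, 23), (2, 24), (2, 27), (2, 28), (2, 31), (3, 0), (3, 3), (3, 4), (3, 7), (3, 8), (3, 11), (3, 12), (3, 15), (3, 16), (3, 19), (3, 20), (3, 23), (3, 24), (3, 27), (3, 28), (3, 31)]

Answer: yes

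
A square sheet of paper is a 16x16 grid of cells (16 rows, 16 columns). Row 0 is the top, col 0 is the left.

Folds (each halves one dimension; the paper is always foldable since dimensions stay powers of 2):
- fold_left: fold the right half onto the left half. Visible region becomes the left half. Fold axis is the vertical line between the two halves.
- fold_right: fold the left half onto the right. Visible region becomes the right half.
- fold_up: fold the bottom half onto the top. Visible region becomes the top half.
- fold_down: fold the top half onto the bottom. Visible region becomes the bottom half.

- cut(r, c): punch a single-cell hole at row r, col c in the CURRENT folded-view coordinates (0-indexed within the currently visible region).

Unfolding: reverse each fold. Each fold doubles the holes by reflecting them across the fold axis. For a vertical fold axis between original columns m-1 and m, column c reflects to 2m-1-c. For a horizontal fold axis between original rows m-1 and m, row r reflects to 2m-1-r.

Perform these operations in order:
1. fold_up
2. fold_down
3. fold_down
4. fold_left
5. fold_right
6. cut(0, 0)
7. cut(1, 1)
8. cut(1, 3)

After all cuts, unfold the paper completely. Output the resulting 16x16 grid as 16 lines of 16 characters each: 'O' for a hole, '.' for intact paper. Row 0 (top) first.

Answer: O.O..O.OO.O..O.O
...OO......OO...
...OO......OO...
O.O..O.OO.O..O.O
O.O..O.OO.O..O.O
...OO......OO...
...OO......OO...
O.O..O.OO.O..O.O
O.O..O.OO.O..O.O
...OO......OO...
...OO......OO...
O.O..O.OO.O..O.O
O.O..O.OO.O..O.O
...OO......OO...
...OO......OO...
O.O..O.OO.O..O.O

Derivation:
Op 1 fold_up: fold axis h@8; visible region now rows[0,8) x cols[0,16) = 8x16
Op 2 fold_down: fold axis h@4; visible region now rows[4,8) x cols[0,16) = 4x16
Op 3 fold_down: fold axis h@6; visible region now rows[6,8) x cols[0,16) = 2x16
Op 4 fold_left: fold axis v@8; visible region now rows[6,8) x cols[0,8) = 2x8
Op 5 fold_right: fold axis v@4; visible region now rows[6,8) x cols[4,8) = 2x4
Op 6 cut(0, 0): punch at orig (6,4); cuts so far [(6, 4)]; region rows[6,8) x cols[4,8) = 2x4
Op 7 cut(1, 1): punch at orig (7,5); cuts so far [(6, 4), (7, 5)]; region rows[6,8) x cols[4,8) = 2x4
Op 8 cut(1, 3): punch at orig (7,7); cuts so far [(6, 4), (7, 5), (7, 7)]; region rows[6,8) x cols[4,8) = 2x4
Unfold 1 (reflect across v@4): 6 holes -> [(6, 3), (6, 4), (7, 0), (7, 2), (7, 5), (7, 7)]
Unfold 2 (reflect across v@8): 12 holes -> [(6, 3), (6, 4), (6, 11), (6, 12), (7, 0), (7, 2), (7, 5), (7, 7), (7, 8), (7, 10), (7, 13), (7, 15)]
Unfold 3 (reflect across h@6): 24 holes -> [(4, 0), (4, 2), (4, 5), (4, 7), (4, 8), (4, 10), (4, 13), (4, 15), (5, 3), (5, 4), (5, 11), (5, 12), (6, 3), (6, 4), (6, 11), (6, 12), (7, 0), (7, 2), (7, 5), (7, 7), (7, 8), (7, 10), (7, 13), (7, 15)]
Unfold 4 (reflect across h@4): 48 holes -> [(0, 0), (0, 2), (0, 5), (0, 7), (0, 8), (0, 10), (0, 13), (0, 15), (1, 3), (1, 4), (1, 11), (1, 12), (2, 3), (2, 4), (2, 11), (2, 12), (3, 0), (3, 2), (3, 5), (3, 7), (3, 8), (3, 10), (3, 13), (3, 15), (4, 0), (4, 2), (4, 5), (4, 7), (4, 8), (4, 10), (4, 13), (4, 15), (5, 3), (5, 4), (5, 11), (5, 12), (6, 3), (6, 4), (6, 11), (6, 12), (7, 0), (7, 2), (7, 5), (7, 7), (7, 8), (7, 10), (7, 13), (7, 15)]
Unfold 5 (reflect across h@8): 96 holes -> [(0, 0), (0, 2), (0, 5), (0, 7), (0, 8), (0, 10), (0, 13), (0, 15), (1, 3), (1, 4), (1, 11), (1, 12), (2, 3), (2, 4), (2, 11), (2, 12), (3, 0), (3, 2), (3, 5), (3, 7), (3, 8), (3, 10), (3, 13), (3, 15), (4, 0), (4, 2), (4, 5), (4, 7), (4, 8), (4, 10), (4, 13), (4, 15), (5, 3), (5, 4), (5, 11), (5, 12), (6, 3), (6, 4), (6, 11), (6, 12), (7, 0), (7, 2), (7, 5), (7, 7), (7, 8), (7, 10), (7, 13), (7, 15), (8, 0), (8, 2), (8, 5), (8, 7), (8, 8), (8, 10), (8, 13), (8, 15), (9, 3), (9, 4), (9, 11), (9, 12), (10, 3), (10, 4), (10, 11), (10, 12), (11, 0), (11, 2), (11, 5), (11, 7), (11, 8), (11, 10), (11, 13), (11, 15), (12, 0), (12, 2), (12, 5), (12, 7), (12, 8), (12, 10), (12, 13), (12, 15), (13, 3), (13, 4), (13, 11), (13, 12), (14, 3), (14, 4), (14, 11), (14, 12), (15, 0), (15, 2), (15, 5), (15, 7), (15, 8), (15, 10), (15, 13), (15, 15)]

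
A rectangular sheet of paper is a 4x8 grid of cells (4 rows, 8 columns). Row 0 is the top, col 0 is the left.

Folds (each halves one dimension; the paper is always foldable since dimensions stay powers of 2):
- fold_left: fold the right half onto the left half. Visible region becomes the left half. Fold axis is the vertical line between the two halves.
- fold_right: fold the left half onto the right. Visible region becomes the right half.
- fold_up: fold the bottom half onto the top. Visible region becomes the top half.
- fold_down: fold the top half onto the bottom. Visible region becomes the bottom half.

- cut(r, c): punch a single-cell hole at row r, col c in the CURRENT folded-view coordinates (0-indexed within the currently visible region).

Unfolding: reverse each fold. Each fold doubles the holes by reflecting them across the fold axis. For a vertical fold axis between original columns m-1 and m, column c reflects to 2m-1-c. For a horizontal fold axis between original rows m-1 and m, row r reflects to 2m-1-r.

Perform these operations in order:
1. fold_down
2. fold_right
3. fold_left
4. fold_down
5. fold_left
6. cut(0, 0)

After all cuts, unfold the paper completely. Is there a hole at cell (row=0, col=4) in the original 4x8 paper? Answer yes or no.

Op 1 fold_down: fold axis h@2; visible region now rows[2,4) x cols[0,8) = 2x8
Op 2 fold_right: fold axis v@4; visible region now rows[2,4) x cols[4,8) = 2x4
Op 3 fold_left: fold axis v@6; visible region now rows[2,4) x cols[4,6) = 2x2
Op 4 fold_down: fold axis h@3; visible region now rows[3,4) x cols[4,6) = 1x2
Op 5 fold_left: fold axis v@5; visible region now rows[3,4) x cols[4,5) = 1x1
Op 6 cut(0, 0): punch at orig (3,4); cuts so far [(3, 4)]; region rows[3,4) x cols[4,5) = 1x1
Unfold 1 (reflect across v@5): 2 holes -> [(3, 4), (3, 5)]
Unfold 2 (reflect across h@3): 4 holes -> [(2, 4), (2, 5), (3, 4), (3, 5)]
Unfold 3 (reflect across v@6): 8 holes -> [(2, 4), (2, 5), (2, 6), (2, 7), (3, 4), (3, 5), (3, 6), (3, 7)]
Unfold 4 (reflect across v@4): 16 holes -> [(2, 0), (2, 1), (2, 2), (2, 3), (2, 4), (2, 5), (2, 6), (2, 7), (3, 0), (3, 1), (3, 2), (3, 3), (3, 4), (3, 5), (3, 6), (3, 7)]
Unfold 5 (reflect across h@2): 32 holes -> [(0, 0), (0, 1), (0, 2), (0, 3), (0, 4), (0, 5), (0, 6), (0, 7), (1, 0), (1, 1), (1, 2), (1, 3), (1, 4), (1, 5), (1, 6), (1, 7), (2, 0), (2, 1), (2, 2), (2, 3), (2, 4), (2, 5), (2, 6), (2, 7), (3, 0), (3, 1), (3, 2), (3, 3), (3, 4), (3, 5), (3, 6), (3, 7)]
Holes: [(0, 0), (0, 1), (0, 2), (0, 3), (0, 4), (0, 5), (0, 6), (0, 7), (1, 0), (1, 1), (1, 2), (1, 3), (1, 4), (1, 5), (1, 6), (1, 7), (2, 0), (2, 1), (2, 2), (2, 3), (2, 4), (2, 5), (2, 6), (2, 7), (3, 0), (3, 1), (3, 2), (3, 3), (3, 4), (3, 5), (3, 6), (3, 7)]

Answer: yes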